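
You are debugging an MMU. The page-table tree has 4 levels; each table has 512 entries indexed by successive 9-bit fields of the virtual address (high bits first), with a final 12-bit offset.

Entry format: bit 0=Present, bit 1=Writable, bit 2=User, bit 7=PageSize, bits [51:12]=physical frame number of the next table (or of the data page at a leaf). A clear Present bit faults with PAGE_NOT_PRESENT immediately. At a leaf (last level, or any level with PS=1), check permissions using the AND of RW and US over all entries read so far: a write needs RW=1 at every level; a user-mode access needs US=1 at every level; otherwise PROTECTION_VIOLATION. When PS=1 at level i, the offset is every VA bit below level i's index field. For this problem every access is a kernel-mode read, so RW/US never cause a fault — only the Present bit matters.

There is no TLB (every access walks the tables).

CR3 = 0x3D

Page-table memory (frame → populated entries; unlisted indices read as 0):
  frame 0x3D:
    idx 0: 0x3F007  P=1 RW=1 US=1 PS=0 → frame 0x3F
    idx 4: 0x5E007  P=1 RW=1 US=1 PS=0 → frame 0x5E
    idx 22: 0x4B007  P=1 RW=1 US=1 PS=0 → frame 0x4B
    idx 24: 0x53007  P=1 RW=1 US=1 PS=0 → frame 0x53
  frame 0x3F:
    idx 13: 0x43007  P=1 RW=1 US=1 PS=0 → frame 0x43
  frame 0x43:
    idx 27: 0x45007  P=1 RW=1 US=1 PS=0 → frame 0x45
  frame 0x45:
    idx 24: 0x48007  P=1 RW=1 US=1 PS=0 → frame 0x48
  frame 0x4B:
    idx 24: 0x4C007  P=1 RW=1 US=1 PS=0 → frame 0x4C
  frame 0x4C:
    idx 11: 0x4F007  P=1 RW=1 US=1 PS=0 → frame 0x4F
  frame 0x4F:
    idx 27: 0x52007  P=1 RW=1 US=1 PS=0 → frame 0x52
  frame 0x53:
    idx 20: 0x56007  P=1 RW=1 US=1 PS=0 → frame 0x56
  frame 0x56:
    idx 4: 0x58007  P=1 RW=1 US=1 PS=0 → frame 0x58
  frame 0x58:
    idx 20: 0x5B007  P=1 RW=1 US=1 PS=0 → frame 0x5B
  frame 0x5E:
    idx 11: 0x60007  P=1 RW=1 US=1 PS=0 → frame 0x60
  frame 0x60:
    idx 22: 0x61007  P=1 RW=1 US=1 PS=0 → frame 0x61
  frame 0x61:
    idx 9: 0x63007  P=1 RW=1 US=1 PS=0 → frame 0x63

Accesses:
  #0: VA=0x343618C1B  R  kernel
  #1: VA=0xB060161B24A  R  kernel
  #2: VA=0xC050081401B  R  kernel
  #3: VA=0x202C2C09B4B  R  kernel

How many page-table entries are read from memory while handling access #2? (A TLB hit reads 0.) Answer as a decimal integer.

Per-access translation:
#0 VA=0x343618C1B (r,kernel):
  L0 @0x3D[0] → 0x3F007  P=1,RW=1,US=1,PS=0
  L1 @0x3F[13] → 0x43007  P=1,RW=1,US=1,PS=0
  L2 @0x43[27] → 0x45007  P=1,RW=1,US=1,PS=0
  L3 @0x45[24] → 0x48007  P=1,RW=1,US=1,PS=0
  ⇒ phys 0x48C1B  [4 reads]
#1 VA=0xB060161B24A (r,kernel):
  L0 @0x3D[22] → 0x4B007  P=1,RW=1,US=1,PS=0
  L1 @0x4B[24] → 0x4C007  P=1,RW=1,US=1,PS=0
  L2 @0x4C[11] → 0x4F007  P=1,RW=1,US=1,PS=0
  L3 @0x4F[27] → 0x52007  P=1,RW=1,US=1,PS=0
  ⇒ phys 0x5224A  [4 reads]
#2 VA=0xC050081401B (r,kernel):
  L0 @0x3D[24] → 0x53007  P=1,RW=1,US=1,PS=0
  L1 @0x53[20] → 0x56007  P=1,RW=1,US=1,PS=0
  L2 @0x56[4] → 0x58007  P=1,RW=1,US=1,PS=0
  L3 @0x58[20] → 0x5B007  P=1,RW=1,US=1,PS=0
  ⇒ phys 0x5B01B  [4 reads]
#3 VA=0x202C2C09B4B (r,kernel):
  L0 @0x3D[4] → 0x5E007  P=1,RW=1,US=1,PS=0
  L1 @0x5E[11] → 0x60007  P=1,RW=1,US=1,PS=0
  L2 @0x60[22] → 0x61007  P=1,RW=1,US=1,PS=0
  L3 @0x61[9] → 0x63007  P=1,RW=1,US=1,PS=0
  ⇒ phys 0x63B4B  [4 reads]

Entries read for #2: 4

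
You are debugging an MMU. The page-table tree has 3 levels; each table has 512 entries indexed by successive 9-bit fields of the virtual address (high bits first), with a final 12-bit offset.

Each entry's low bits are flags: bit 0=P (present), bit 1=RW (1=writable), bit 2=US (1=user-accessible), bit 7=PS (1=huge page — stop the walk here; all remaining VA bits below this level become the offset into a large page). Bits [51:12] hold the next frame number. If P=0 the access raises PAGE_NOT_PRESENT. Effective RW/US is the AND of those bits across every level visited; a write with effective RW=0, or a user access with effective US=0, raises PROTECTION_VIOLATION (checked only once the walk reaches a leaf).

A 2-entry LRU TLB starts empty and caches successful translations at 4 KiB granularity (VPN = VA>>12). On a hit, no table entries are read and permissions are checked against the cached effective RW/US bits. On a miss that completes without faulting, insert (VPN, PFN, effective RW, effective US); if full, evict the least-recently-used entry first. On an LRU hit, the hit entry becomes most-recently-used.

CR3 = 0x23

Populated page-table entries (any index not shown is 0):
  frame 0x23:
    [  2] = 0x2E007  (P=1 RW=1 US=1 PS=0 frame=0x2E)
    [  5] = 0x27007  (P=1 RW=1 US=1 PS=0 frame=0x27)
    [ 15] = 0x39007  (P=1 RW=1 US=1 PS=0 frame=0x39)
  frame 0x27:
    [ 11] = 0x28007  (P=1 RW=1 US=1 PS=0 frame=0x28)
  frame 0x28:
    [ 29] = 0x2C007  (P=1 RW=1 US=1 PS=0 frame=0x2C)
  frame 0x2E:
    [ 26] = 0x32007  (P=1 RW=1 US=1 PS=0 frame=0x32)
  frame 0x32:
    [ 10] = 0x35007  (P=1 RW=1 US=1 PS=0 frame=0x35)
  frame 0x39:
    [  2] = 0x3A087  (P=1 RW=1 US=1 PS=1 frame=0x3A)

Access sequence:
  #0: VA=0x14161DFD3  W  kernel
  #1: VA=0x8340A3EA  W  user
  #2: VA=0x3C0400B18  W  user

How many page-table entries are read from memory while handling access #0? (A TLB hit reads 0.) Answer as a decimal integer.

Per-access translation:
#0 VA=0x14161DFD3 (w,kernel):
  L0 @0x23[5] → 0x27007  P=1,RW=1,US=1,PS=0
  L1 @0x27[11] → 0x28007  P=1,RW=1,US=1,PS=0
  L2 @0x28[29] → 0x2C007  P=1,RW=1,US=1,PS=0
  ⇒ phys 0x2CFD3  [3 reads]
#1 VA=0x8340A3EA (w,user):
  L0 @0x23[2] → 0x2E007  P=1,RW=1,US=1,PS=0
  L1 @0x2E[26] → 0x32007  P=1,RW=1,US=1,PS=0
  L2 @0x32[10] → 0x35007  P=1,RW=1,US=1,PS=0
  ⇒ phys 0x353EA  [3 reads]
#2 VA=0x3C0400B18 (w,user):
  L0 @0x23[15] → 0x39007  P=1,RW=1,US=1,PS=0
  L1 @0x39[2] → 0x3A087  P=1,RW=1,US=1,PS=1
  ⇒ phys 0x3AB18 (huge @L1)  [2 reads]

Entries read for #0: 3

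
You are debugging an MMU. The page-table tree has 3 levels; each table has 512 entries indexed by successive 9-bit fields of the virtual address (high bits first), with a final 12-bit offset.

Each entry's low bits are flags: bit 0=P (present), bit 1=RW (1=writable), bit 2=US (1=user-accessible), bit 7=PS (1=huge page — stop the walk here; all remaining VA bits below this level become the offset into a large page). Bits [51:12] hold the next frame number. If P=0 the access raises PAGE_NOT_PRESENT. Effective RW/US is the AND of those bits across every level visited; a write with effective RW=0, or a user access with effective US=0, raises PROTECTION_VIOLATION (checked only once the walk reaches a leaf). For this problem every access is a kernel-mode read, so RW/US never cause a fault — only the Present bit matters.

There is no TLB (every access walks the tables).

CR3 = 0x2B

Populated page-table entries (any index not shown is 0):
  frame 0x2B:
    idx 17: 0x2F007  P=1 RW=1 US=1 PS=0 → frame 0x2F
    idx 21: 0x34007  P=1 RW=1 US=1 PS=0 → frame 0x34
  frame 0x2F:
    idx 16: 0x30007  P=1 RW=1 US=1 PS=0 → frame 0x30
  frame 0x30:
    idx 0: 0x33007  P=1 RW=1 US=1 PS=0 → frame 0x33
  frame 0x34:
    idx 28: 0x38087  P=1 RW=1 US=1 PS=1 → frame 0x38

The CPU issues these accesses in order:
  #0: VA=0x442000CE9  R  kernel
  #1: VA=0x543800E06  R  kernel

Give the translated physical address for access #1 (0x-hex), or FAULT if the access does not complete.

Walk each access:
#0 VA=0x442000CE9 (r,kernel):
  [0] read 0x2B idx=17: raw=0x2F007 flags P=1 W=1 U=1 S=0
  [1] read 0x2F idx=16: raw=0x30007 flags P=1 W=1 U=1 S=0
  [2] read 0x30 idx=0: raw=0x33007 flags P=1 W=1 U=1 S=0
  ⇒ phys 0x33CE9  [3 reads]
#1 VA=0x543800E06 (r,kernel):
  [0] read 0x2B idx=21: raw=0x34007 flags P=1 W=1 U=1 S=0
  [1] read 0x34 idx=28: raw=0x38087 flags P=1 W=1 U=1 S=1
  ⇒ phys 0x38E06 (huge @L1)  [2 reads]

Access #1 PA: 0x38E06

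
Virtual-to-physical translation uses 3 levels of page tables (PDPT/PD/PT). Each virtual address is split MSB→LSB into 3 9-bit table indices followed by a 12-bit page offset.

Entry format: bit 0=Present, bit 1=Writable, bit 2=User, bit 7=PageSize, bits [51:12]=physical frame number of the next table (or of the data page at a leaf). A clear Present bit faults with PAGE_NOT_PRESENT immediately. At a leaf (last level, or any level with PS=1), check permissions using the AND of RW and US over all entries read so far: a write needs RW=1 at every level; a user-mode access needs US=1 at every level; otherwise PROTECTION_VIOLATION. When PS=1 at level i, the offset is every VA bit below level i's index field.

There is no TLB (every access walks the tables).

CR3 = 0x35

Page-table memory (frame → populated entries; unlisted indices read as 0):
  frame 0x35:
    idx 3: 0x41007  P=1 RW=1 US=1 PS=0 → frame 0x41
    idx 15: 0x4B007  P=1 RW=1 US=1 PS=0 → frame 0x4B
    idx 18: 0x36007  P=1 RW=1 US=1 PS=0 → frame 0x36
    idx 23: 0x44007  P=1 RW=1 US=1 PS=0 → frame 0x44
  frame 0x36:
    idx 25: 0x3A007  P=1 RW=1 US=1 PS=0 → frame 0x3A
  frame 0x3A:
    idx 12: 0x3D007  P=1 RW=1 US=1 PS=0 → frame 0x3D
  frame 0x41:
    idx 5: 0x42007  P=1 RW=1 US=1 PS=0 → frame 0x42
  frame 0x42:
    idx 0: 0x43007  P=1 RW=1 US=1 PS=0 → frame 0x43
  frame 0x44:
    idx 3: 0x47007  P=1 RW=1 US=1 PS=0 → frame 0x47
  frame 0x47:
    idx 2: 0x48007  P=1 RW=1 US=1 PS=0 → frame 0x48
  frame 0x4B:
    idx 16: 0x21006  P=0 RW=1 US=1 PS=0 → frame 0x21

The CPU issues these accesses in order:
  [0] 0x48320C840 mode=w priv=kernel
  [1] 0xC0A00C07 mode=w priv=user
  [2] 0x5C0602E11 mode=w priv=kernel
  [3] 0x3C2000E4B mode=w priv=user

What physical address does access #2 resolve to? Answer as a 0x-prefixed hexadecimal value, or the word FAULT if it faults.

Per-access translation:
#0 VA=0x48320C840 (w,kernel):
  L0 @0x35[18] → 0x36007  P=1,RW=1,US=1,PS=0
  L1 @0x36[25] → 0x3A007  P=1,RW=1,US=1,PS=0
  L2 @0x3A[12] → 0x3D007  P=1,RW=1,US=1,PS=0
  → PA=0x3D840  (3 entries read)
#1 VA=0xC0A00C07 (w,user):
  L0 @0x35[3] → 0x41007  P=1,RW=1,US=1,PS=0
  L1 @0x41[5] → 0x42007  P=1,RW=1,US=1,PS=0
  L2 @0x42[0] → 0x43007  P=1,RW=1,US=1,PS=0
  → PA=0x43C07  (3 entries read)
#2 VA=0x5C0602E11 (w,kernel):
  L0 @0x35[23] → 0x44007  P=1,RW=1,US=1,PS=0
  L1 @0x44[3] → 0x47007  P=1,RW=1,US=1,PS=0
  L2 @0x47[2] → 0x48007  P=1,RW=1,US=1,PS=0
  → PA=0x48E11  (3 entries read)
#3 VA=0x3C2000E4B (w,user):
  L0 @0x35[15] → 0x4B007  P=1,RW=1,US=1,PS=0
  L1 @0x4B[16] → 0x21006  P=0,RW=1,US=1,PS=0
  ✗ PAGE_NOT_PRESENT  [2 reads]

Access #2 PA: 0x48E11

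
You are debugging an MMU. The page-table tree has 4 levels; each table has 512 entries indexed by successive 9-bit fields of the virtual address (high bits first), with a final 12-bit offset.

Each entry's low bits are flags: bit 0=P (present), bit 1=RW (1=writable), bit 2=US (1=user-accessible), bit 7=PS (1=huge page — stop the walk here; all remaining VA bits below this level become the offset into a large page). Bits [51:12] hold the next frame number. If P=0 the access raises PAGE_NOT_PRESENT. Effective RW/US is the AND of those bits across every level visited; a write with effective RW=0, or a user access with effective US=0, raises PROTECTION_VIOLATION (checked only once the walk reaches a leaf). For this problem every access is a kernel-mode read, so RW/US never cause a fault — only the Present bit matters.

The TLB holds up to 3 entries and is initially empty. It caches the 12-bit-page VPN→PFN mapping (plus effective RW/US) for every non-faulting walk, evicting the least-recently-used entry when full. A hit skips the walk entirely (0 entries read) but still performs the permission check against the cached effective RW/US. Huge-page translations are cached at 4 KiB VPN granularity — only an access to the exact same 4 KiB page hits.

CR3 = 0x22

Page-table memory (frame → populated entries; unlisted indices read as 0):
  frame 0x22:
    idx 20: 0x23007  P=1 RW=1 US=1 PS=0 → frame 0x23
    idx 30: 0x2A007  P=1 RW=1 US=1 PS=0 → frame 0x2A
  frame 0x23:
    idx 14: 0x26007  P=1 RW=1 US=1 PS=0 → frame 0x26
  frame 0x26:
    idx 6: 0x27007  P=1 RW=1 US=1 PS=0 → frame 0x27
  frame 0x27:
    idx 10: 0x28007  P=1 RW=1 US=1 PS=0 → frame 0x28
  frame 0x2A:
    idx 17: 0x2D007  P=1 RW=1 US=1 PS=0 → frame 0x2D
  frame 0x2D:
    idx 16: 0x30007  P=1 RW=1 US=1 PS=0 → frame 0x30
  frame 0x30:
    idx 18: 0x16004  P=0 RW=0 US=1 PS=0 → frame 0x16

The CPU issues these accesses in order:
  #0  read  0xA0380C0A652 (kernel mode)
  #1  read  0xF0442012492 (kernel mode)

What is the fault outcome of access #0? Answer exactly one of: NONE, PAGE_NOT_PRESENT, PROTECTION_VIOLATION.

Walk each access:
#0 VA=0xA0380C0A652 (r,kernel):
  lvl0: tbl 0x22, slot 20 ⇒ 0x23007 (P1/RW1/US1/PS0)
  lvl1: tbl 0x23, slot 14 ⇒ 0x26007 (P1/RW1/US1/PS0)
  lvl2: tbl 0x26, slot 6 ⇒ 0x27007 (P1/RW1/US1/PS0)
  lvl3: tbl 0x27, slot 10 ⇒ 0x28007 (P1/RW1/US1/PS0)
  ⇒ phys 0x28652  [4 reads]
#1 VA=0xF0442012492 (r,kernel):
  lvl0: tbl 0x22, slot 30 ⇒ 0x2A007 (P1/RW1/US1/PS0)
  lvl1: tbl 0x2A, slot 17 ⇒ 0x2D007 (P1/RW1/US1/PS0)
  lvl2: tbl 0x2D, slot 16 ⇒ 0x30007 (P1/RW1/US1/PS0)
  lvl3: tbl 0x30, slot 18 ⇒ 0x16004 (P0/RW0/US1/PS0)
  ✗ PAGE_NOT_PRESENT  [4 reads]

Access #0 fault: NONE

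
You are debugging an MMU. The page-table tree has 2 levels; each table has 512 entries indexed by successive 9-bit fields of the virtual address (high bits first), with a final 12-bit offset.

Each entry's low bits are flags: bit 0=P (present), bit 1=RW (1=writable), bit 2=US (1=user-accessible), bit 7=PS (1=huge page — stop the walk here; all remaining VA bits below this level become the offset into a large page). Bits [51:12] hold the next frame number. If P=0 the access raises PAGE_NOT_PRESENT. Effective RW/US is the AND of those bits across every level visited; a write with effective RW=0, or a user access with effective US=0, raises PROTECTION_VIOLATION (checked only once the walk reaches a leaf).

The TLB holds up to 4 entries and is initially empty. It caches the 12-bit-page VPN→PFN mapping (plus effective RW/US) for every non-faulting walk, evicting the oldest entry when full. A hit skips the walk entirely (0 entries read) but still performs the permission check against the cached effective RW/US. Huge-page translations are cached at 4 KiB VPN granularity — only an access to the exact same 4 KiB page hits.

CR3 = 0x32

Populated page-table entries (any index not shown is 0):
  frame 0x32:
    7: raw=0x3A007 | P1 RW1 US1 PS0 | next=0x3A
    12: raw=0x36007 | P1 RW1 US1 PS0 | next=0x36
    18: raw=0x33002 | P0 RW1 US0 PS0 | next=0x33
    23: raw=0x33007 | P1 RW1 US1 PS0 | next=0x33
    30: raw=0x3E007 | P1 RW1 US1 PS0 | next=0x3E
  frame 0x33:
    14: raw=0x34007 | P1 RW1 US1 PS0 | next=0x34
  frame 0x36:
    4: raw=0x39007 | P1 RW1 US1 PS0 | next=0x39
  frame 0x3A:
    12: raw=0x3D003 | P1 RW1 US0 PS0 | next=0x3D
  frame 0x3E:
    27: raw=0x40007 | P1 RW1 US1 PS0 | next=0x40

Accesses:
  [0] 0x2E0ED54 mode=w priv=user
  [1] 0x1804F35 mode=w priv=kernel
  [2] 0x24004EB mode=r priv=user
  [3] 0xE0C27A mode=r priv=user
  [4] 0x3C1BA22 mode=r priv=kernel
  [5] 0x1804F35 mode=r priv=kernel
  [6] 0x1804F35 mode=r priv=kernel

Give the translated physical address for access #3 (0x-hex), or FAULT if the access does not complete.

Trace:
#0 VA=0x2E0ED54 (w,user):
  L0: frame=0x32 idx=23 entry=0x33007 [P=1 RW=1 US=1 PS=0]
  L1: frame=0x33 idx=14 entry=0x34007 [P=1 RW=1 US=1 PS=0]
  → PA=0x34D54  (2 entries read)
#1 VA=0x1804F35 (w,kernel):
  L0: frame=0x32 idx=12 entry=0x36007 [P=1 RW=1 US=1 PS=0]
  L1: frame=0x36 idx=4 entry=0x39007 [P=1 RW=1 US=1 PS=0]
  → PA=0x39F35  (2 entries read)
#2 VA=0x24004EB (r,user):
  L0: frame=0x32 idx=18 entry=0x33002 [P=0 RW=1 US=0 PS=0]
  → PAGE_NOT_PRESENT  (1 entries read)
#3 VA=0xE0C27A (r,user):
  L0: frame=0x32 idx=7 entry=0x3A007 [P=1 RW=1 US=1 PS=0]
  L1: frame=0x3A idx=12 entry=0x3D003 [P=1 RW=1 US=0 PS=0]
  → PROTECTION_VIOLATION  (2 entries read)
#4 VA=0x3C1BA22 (r,kernel):
  L0: frame=0x32 idx=30 entry=0x3E007 [P=1 RW=1 US=1 PS=0]
  L1: frame=0x3E idx=27 entry=0x40007 [P=1 RW=1 US=1 PS=0]
  → PA=0x40A22  (2 entries read)
#5 VA=0x1804F35 (r,kernel):
  TLB hit vpn=0x1804 → PA=0x39F35
#6 VA=0x1804F35 (r,kernel):
  TLB hit vpn=0x1804 → PA=0x39F35

Access #3 PA: FAULT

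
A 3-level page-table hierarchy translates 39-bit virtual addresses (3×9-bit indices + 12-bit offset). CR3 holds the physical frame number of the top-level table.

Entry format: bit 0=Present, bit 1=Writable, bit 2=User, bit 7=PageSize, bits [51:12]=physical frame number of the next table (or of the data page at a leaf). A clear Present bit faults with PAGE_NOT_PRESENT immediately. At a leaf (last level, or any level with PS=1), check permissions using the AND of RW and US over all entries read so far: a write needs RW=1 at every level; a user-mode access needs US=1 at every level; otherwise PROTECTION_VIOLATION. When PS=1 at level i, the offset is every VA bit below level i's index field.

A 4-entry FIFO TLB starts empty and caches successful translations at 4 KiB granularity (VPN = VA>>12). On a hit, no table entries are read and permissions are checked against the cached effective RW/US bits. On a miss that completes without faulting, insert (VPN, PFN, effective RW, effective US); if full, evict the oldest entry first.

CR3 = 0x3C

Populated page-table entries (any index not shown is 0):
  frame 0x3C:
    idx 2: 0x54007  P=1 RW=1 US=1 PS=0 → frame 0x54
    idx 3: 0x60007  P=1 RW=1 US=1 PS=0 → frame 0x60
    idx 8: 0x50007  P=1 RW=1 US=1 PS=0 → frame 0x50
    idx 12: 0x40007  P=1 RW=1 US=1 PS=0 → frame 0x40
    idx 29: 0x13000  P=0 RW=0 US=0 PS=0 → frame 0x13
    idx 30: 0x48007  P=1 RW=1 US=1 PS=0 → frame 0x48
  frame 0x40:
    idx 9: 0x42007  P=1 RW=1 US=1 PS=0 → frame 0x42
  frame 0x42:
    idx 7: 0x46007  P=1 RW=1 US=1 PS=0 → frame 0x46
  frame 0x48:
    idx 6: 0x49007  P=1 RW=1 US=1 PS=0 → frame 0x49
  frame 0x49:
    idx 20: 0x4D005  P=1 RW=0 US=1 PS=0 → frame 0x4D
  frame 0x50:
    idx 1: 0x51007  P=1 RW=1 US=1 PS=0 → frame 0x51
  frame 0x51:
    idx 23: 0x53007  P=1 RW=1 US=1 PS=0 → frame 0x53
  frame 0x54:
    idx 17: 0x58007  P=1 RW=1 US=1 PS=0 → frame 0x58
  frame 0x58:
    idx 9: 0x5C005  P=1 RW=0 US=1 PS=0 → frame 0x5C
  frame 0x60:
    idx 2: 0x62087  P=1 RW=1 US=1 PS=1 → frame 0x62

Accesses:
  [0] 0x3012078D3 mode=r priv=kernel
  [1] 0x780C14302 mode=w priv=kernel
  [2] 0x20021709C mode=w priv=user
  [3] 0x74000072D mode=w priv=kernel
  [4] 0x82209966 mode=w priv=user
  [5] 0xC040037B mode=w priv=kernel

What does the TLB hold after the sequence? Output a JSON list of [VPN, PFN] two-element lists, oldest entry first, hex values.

Walk each access:
#0 VA=0x3012078D3 (r,kernel):
  lvl0: tbl 0x3C, slot 12 ⇒ 0x40007 (P1/RW1/US1/PS0)
  lvl1: tbl 0x40, slot 9 ⇒ 0x42007 (P1/RW1/US1/PS0)
  lvl2: tbl 0x42, slot 7 ⇒ 0x46007 (P1/RW1/US1/PS0)
  → PA=0x468D3  (3 entries read)
#1 VA=0x780C14302 (w,kernel):
  lvl0: tbl 0x3C, slot 30 ⇒ 0x48007 (P1/RW1/US1/PS0)
  lvl1: tbl 0x48, slot 6 ⇒ 0x49007 (P1/RW1/US1/PS0)
  lvl2: tbl 0x49, slot 20 ⇒ 0x4D005 (P1/RW0/US1/PS0)
  ⇒ fault: PROTECTION_VIOLATION  — 3 lookups
#2 VA=0x20021709C (w,user):
  lvl0: tbl 0x3C, slot 8 ⇒ 0x50007 (P1/RW1/US1/PS0)
  lvl1: tbl 0x50, slot 1 ⇒ 0x51007 (P1/RW1/US1/PS0)
  lvl2: tbl 0x51, slot 23 ⇒ 0x53007 (P1/RW1/US1/PS0)
  → PA=0x5309C  (3 entries read)
#3 VA=0x74000072D (w,kernel):
  lvl0: tbl 0x3C, slot 29 ⇒ 0x13000 (P0/RW0/US0/PS0)
  ⇒ fault: PAGE_NOT_PRESENT  — 1 lookups
#4 VA=0x82209966 (w,user):
  lvl0: tbl 0x3C, slot 2 ⇒ 0x54007 (P1/RW1/US1/PS0)
  lvl1: tbl 0x54, slot 17 ⇒ 0x58007 (P1/RW1/US1/PS0)
  lvl2: tbl 0x58, slot 9 ⇒ 0x5C005 (P1/RW0/US1/PS0)
  ⇒ fault: PROTECTION_VIOLATION  — 3 lookups
#5 VA=0xC040037B (w,kernel):
  lvl0: tbl 0x3C, slot 3 ⇒ 0x60007 (P1/RW1/US1/PS0)
  lvl1: tbl 0x60, slot 2 ⇒ 0x62087 (P1/RW1/US1/PS1)
  → PA=0x6237B (huge @L1)  (2 entries read)

TLB: [["0x301207", "0x46"], ["0x200217", "0x53"], ["0xC0400", "0x62"]]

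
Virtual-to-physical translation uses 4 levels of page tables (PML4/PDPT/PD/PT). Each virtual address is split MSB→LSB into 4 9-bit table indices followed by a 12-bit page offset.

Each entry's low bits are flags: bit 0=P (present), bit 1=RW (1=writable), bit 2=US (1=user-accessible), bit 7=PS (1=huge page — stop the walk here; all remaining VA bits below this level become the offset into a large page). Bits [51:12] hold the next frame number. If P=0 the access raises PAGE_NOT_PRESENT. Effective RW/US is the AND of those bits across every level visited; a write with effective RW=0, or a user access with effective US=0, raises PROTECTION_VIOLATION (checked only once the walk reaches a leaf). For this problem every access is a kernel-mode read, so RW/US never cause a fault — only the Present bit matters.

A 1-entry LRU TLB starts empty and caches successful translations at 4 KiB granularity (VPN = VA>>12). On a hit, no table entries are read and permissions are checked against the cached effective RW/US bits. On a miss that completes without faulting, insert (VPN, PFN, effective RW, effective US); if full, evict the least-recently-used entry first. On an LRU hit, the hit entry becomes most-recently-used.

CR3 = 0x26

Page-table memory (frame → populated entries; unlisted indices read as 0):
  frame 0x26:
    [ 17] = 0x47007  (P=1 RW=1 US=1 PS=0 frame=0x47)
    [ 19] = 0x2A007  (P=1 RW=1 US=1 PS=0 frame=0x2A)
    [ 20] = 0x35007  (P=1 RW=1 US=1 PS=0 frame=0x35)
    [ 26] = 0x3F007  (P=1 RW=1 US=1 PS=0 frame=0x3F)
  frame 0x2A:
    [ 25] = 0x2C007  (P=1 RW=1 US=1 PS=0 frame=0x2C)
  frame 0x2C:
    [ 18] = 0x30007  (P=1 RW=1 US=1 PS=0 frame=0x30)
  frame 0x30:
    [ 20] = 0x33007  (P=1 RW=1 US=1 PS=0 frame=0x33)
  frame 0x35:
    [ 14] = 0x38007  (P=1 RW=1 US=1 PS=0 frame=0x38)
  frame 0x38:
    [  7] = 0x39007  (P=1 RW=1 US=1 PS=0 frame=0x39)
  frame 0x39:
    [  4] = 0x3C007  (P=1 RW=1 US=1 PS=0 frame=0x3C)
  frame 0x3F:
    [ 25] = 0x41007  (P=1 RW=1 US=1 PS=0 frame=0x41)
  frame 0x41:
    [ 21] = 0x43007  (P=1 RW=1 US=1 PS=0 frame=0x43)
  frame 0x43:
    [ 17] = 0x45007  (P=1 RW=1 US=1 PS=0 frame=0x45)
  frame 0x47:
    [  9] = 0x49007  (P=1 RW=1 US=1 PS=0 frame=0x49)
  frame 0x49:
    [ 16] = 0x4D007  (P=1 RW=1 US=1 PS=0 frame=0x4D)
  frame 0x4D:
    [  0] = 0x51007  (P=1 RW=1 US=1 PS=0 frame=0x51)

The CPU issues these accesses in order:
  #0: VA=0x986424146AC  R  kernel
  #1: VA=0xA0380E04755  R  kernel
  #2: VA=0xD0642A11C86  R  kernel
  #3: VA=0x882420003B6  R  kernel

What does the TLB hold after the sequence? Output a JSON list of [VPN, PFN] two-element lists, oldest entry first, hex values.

Per-access translation:
#0 VA=0x986424146AC (r,kernel):
  L0: frame=0x26 idx=19 entry=0x2A007 [P=1 RW=1 US=1 PS=0]
  L1: frame=0x2A idx=25 entry=0x2C007 [P=1 RW=1 US=1 PS=0]
  L2: frame=0x2C idx=18 entry=0x30007 [P=1 RW=1 US=1 PS=0]
  L3: frame=0x30 idx=20 entry=0x33007 [P=1 RW=1 US=1 PS=0]
  ⇒ phys 0x336AC  [4 reads]
#1 VA=0xA0380E04755 (r,kernel):
  L0: frame=0x26 idx=20 entry=0x35007 [P=1 RW=1 US=1 PS=0]
  L1: frame=0x35 idx=14 entry=0x38007 [P=1 RW=1 US=1 PS=0]
  L2: frame=0x38 idx=7 entry=0x39007 [P=1 RW=1 US=1 PS=0]
  L3: frame=0x39 idx=4 entry=0x3C007 [P=1 RW=1 US=1 PS=0]
  ⇒ phys 0x3C755  [4 reads]
#2 VA=0xD0642A11C86 (r,kernel):
  L0: frame=0x26 idx=26 entry=0x3F007 [P=1 RW=1 US=1 PS=0]
  L1: frame=0x3F idx=25 entry=0x41007 [P=1 RW=1 US=1 PS=0]
  L2: frame=0x41 idx=21 entry=0x43007 [P=1 RW=1 US=1 PS=0]
  L3: frame=0x43 idx=17 entry=0x45007 [P=1 RW=1 US=1 PS=0]
  ⇒ phys 0x45C86  [4 reads]
#3 VA=0x882420003B6 (r,kernel):
  L0: frame=0x26 idx=17 entry=0x47007 [P=1 RW=1 US=1 PS=0]
  L1: frame=0x47 idx=9 entry=0x49007 [P=1 RW=1 US=1 PS=0]
  L2: frame=0x49 idx=16 entry=0x4D007 [P=1 RW=1 US=1 PS=0]
  L3: frame=0x4D idx=0 entry=0x51007 [P=1 RW=1 US=1 PS=0]
  ⇒ phys 0x513B6  [4 reads]

TLB: [["0x88242000", "0x51"]]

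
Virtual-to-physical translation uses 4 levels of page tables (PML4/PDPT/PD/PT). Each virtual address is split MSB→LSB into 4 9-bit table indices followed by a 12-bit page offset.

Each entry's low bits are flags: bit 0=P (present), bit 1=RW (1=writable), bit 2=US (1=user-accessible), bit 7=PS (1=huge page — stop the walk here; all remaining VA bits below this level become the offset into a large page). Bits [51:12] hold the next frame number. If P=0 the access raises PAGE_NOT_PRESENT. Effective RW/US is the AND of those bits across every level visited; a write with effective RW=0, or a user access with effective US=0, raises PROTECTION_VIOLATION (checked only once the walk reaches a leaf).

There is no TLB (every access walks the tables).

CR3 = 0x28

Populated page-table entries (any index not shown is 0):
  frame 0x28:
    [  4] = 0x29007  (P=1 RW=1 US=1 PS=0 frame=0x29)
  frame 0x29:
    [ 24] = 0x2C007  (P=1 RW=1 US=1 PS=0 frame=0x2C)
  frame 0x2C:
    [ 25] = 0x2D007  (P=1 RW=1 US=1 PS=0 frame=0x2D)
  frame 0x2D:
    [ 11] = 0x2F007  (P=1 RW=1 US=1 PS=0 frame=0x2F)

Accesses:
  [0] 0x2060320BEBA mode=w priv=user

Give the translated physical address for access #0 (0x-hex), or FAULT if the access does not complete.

Trace:
#0 VA=0x2060320BEBA (w,user):
  [0] read 0x28 idx=4: raw=0x29007 flags P=1 W=1 U=1 S=0
  [1] read 0x29 idx=24: raw=0x2C007 flags P=1 W=1 U=1 S=0
  [2] read 0x2C idx=25: raw=0x2D007 flags P=1 W=1 U=1 S=0
  [3] read 0x2D idx=11: raw=0x2F007 flags P=1 W=1 U=1 S=0
  ⇒ phys 0x2FEBA  [4 reads]

Access #0 PA: 0x2FEBA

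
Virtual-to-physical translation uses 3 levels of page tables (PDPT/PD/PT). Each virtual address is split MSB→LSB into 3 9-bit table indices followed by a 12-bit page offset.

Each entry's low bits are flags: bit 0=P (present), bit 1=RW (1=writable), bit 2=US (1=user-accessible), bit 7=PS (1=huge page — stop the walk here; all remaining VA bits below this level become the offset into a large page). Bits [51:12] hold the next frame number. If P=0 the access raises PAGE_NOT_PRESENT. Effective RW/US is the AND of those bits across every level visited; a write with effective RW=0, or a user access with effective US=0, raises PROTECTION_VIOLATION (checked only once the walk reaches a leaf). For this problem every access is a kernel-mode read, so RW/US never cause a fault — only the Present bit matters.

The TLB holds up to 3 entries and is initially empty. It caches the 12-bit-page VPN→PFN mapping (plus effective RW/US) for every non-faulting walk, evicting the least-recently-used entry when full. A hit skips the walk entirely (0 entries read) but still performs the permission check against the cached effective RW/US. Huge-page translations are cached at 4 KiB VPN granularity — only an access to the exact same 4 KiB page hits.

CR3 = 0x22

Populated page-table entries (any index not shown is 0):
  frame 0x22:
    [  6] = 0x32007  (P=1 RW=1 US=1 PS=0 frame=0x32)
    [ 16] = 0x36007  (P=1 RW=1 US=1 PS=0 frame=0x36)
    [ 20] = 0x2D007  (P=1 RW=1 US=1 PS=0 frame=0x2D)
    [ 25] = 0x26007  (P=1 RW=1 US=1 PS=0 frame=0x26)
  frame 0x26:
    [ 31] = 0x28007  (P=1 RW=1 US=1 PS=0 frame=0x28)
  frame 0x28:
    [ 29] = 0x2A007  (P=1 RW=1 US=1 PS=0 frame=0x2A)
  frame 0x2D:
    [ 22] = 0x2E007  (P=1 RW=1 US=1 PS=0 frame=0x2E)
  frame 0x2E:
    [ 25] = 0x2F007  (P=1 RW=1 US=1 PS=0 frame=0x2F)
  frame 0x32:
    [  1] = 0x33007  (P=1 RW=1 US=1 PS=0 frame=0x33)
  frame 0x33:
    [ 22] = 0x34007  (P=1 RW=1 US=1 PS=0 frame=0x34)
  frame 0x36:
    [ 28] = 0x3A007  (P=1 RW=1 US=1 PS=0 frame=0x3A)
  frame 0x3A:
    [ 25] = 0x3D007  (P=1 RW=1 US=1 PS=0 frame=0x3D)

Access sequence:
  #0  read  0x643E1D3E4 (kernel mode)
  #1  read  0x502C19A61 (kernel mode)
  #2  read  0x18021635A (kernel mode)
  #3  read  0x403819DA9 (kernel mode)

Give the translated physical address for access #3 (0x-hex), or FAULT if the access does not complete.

Walk each access:
#0 VA=0x643E1D3E4 (r,kernel):
  lvl0: tbl 0x22, slot 25 ⇒ 0x26007 (P1/RW1/US1/PS0)
  lvl1: tbl 0x26, slot 31 ⇒ 0x28007 (P1/RW1/US1/PS0)
  lvl2: tbl 0x28, slot 29 ⇒ 0x2A007 (P1/RW1/US1/PS0)
  → PA=0x2A3E4  (3 entries read)
#1 VA=0x502C19A61 (r,kernel):
  lvl0: tbl 0x22, slot 20 ⇒ 0x2D007 (P1/RW1/US1/PS0)
  lvl1: tbl 0x2D, slot 22 ⇒ 0x2E007 (P1/RW1/US1/PS0)
  lvl2: tbl 0x2E, slot 25 ⇒ 0x2F007 (P1/RW1/US1/PS0)
  → PA=0x2FA61  (3 entries read)
#2 VA=0x18021635A (r,kernel):
  lvl0: tbl 0x22, slot 6 ⇒ 0x32007 (P1/RW1/US1/PS0)
  lvl1: tbl 0x32, slot 1 ⇒ 0x33007 (P1/RW1/US1/PS0)
  lvl2: tbl 0x33, slot 22 ⇒ 0x34007 (P1/RW1/US1/PS0)
  → PA=0x3435A  (3 entries read)
#3 VA=0x403819DA9 (r,kernel):
  lvl0: tbl 0x22, slot 16 ⇒ 0x36007 (P1/RW1/US1/PS0)
  lvl1: tbl 0x36, slot 28 ⇒ 0x3A007 (P1/RW1/US1/PS0)
  lvl2: tbl 0x3A, slot 25 ⇒ 0x3D007 (P1/RW1/US1/PS0)
  → PA=0x3DDA9  (3 entries read)

Access #3 PA: 0x3DDA9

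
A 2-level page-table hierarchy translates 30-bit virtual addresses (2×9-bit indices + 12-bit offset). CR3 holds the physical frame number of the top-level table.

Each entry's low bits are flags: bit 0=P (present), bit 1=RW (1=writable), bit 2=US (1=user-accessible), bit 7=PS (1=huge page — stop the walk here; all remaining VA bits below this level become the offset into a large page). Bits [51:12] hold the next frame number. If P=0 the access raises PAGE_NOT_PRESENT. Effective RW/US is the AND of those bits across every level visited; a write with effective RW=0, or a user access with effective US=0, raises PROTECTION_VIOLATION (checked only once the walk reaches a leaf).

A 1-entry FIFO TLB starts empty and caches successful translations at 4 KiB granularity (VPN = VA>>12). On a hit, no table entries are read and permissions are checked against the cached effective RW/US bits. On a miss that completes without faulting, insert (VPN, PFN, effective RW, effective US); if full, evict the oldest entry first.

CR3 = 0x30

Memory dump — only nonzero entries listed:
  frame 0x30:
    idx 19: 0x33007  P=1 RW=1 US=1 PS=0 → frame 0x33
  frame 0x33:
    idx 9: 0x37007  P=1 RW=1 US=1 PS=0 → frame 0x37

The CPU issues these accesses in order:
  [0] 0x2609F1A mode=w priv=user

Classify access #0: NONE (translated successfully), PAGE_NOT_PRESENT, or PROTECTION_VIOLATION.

Per-access translation:
#0 VA=0x2609F1A (w,user):
  lvl0: tbl 0x30, slot 19 ⇒ 0x33007 (P1/RW1/US1/PS0)
  lvl1: tbl 0x33, slot 9 ⇒ 0x37007 (P1/RW1/US1/PS0)
  → PA=0x37F1A  (2 entries read)

Access #0 fault: NONE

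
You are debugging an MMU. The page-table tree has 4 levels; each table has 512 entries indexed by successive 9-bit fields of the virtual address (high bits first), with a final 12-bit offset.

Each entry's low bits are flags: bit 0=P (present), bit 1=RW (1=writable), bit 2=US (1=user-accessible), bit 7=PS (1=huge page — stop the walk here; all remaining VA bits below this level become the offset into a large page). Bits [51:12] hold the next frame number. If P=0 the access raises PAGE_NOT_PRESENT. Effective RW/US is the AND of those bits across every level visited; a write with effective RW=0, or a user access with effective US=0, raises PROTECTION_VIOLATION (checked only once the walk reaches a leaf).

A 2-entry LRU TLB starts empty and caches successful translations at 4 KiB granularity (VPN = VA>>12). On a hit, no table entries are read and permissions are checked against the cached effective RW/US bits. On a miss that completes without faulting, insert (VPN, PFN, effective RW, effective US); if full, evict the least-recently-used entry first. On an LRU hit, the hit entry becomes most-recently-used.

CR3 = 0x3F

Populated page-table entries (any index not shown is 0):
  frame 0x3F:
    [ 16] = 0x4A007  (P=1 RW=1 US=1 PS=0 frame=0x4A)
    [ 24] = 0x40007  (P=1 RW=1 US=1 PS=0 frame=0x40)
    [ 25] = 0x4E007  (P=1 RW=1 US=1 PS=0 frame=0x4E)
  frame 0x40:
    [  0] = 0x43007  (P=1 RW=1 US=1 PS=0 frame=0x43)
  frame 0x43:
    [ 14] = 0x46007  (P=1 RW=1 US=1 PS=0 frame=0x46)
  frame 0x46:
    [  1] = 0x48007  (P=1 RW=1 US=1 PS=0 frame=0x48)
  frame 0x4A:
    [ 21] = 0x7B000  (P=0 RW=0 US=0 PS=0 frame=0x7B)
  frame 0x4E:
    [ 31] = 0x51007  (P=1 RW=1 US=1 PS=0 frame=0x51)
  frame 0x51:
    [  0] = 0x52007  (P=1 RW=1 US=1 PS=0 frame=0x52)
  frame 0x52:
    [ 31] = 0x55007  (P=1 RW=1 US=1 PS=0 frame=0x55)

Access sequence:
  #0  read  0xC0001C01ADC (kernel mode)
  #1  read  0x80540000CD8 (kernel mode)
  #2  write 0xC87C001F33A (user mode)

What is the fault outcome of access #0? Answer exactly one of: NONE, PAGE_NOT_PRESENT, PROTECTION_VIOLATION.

Walk each access:
#0 VA=0xC0001C01ADC (r,kernel):
  L0 @0x3F[24] → 0x40007  P=1,RW=1,US=1,PS=0
  L1 @0x40[0] → 0x43007  P=1,RW=1,US=1,PS=0
  L2 @0x43[14] → 0x46007  P=1,RW=1,US=1,PS=0
  L3 @0x46[1] → 0x48007  P=1,RW=1,US=1,PS=0
  ✓ 0x48ADC  — 4 lookups
#1 VA=0x80540000CD8 (r,kernel):
  L0 @0x3F[16] → 0x4A007  P=1,RW=1,US=1,PS=0
  L1 @0x4A[21] → 0x7B000  P=0,RW=0,US=0,PS=0
  → PAGE_NOT_PRESENT  (2 entries read)
#2 VA=0xC87C001F33A (w,user):
  L0 @0x3F[25] → 0x4E007  P=1,RW=1,US=1,PS=0
  L1 @0x4E[31] → 0x51007  P=1,RW=1,US=1,PS=0
  L2 @0x51[0] → 0x52007  P=1,RW=1,US=1,PS=0
  L3 @0x52[31] → 0x55007  P=1,RW=1,US=1,PS=0
  ✓ 0x5533A  — 4 lookups

Access #0 fault: NONE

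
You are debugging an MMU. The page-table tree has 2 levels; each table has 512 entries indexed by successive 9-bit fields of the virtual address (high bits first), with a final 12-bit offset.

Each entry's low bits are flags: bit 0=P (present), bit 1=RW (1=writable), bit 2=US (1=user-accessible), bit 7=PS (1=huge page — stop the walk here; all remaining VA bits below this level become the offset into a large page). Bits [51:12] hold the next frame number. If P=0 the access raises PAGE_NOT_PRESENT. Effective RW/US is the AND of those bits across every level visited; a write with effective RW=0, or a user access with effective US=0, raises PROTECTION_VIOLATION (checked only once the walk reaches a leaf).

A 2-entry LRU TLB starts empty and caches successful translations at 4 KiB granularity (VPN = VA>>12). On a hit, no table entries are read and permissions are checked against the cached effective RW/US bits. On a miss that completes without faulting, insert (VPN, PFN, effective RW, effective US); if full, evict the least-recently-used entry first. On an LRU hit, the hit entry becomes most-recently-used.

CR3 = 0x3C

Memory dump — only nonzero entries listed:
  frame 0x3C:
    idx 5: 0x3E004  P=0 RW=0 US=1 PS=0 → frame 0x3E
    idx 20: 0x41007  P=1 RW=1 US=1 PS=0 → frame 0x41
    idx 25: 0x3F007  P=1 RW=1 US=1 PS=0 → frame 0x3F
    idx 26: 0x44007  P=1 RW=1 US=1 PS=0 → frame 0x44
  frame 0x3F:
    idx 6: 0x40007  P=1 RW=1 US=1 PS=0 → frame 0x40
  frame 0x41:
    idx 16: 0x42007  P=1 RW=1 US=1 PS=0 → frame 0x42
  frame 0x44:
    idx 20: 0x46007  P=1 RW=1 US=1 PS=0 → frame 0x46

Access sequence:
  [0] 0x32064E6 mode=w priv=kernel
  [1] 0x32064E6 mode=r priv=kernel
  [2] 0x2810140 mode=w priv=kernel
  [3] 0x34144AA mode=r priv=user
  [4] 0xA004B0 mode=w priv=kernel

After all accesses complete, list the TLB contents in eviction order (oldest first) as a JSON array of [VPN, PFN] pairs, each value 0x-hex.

Per-access translation:
#0 VA=0x32064E6 (w,kernel):
  [0] read 0x3C idx=25: raw=0x3F007 flags P=1 W=1 U=1 S=0
  [1] read 0x3F idx=6: raw=0x40007 flags P=1 W=1 U=1 S=0
  ⇒ phys 0x404E6  [2 reads]
#1 VA=0x32064E6 (r,kernel):
  TLB hit vpn=0x3206 → PA=0x404E6
#2 VA=0x2810140 (w,kernel):
  [0] read 0x3C idx=20: raw=0x41007 flags P=1 W=1 U=1 S=0
  [1] read 0x41 idx=16: raw=0x42007 flags P=1 W=1 U=1 S=0
  ⇒ phys 0x42140  [2 reads]
#3 VA=0x34144AA (r,user):
  [0] read 0x3C idx=26: raw=0x44007 flags P=1 W=1 U=1 S=0
  [1] read 0x44 idx=20: raw=0x46007 flags P=1 W=1 U=1 S=0
  ⇒ phys 0x464AA  [2 reads]
#4 VA=0xA004B0 (w,kernel):
  [0] read 0x3C idx=5: raw=0x3E004 flags P=0 W=0 U=1 S=0
  ✗ PAGE_NOT_PRESENT  [1 reads]

TLB: [["0x2810", "0x42"], ["0x3414", "0x46"]]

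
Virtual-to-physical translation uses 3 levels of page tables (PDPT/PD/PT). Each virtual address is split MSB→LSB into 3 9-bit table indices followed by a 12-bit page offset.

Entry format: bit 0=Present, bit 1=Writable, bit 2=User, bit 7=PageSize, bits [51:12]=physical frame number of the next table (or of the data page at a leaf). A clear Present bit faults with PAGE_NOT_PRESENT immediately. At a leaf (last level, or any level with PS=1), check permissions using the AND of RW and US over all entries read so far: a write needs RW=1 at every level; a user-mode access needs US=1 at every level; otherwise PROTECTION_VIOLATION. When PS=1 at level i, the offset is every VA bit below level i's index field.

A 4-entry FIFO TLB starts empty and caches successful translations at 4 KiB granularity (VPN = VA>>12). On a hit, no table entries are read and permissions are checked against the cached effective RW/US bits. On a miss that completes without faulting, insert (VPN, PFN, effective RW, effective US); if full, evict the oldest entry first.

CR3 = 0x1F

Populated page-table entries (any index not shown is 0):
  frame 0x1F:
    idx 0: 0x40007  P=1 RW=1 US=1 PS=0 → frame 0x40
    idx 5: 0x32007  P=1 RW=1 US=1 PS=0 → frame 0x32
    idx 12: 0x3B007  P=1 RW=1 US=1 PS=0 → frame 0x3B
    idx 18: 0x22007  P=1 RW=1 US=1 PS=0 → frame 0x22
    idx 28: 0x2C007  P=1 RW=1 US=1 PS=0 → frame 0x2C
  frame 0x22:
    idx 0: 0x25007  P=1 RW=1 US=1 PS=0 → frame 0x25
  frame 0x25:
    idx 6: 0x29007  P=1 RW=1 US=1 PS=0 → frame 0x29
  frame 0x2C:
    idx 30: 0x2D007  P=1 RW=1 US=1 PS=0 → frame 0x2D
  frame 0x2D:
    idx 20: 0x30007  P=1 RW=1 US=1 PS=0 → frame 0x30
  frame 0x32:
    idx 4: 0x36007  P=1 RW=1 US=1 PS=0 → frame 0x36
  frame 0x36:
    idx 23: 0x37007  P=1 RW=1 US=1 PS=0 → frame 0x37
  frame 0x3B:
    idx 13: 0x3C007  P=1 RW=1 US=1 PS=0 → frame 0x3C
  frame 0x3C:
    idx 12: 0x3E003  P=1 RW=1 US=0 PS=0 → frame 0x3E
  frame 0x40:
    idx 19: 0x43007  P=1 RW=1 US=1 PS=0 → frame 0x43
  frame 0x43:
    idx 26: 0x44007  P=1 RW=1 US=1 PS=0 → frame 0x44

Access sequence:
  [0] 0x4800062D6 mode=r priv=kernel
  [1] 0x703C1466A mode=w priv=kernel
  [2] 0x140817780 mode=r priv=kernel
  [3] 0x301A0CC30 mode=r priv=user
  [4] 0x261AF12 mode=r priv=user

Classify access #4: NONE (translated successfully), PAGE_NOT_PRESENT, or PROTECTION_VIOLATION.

Per-access translation:
#0 VA=0x4800062D6 (r,kernel):
  [0] read 0x1F idx=18: raw=0x22007 flags P=1 W=1 U=1 S=0
  [1] read 0x22 idx=0: raw=0x25007 flags P=1 W=1 U=1 S=0
  [2] read 0x25 idx=6: raw=0x29007 flags P=1 W=1 U=1 S=0
  → PA=0x292D6  (3 entries read)
#1 VA=0x703C1466A (w,kernel):
  [0] read 0x1F idx=28: raw=0x2C007 flags P=1 W=1 U=1 S=0
  [1] read 0x2C idx=30: raw=0x2D007 flags P=1 W=1 U=1 S=0
  [2] read 0x2D idx=20: raw=0x30007 flags P=1 W=1 U=1 S=0
  → PA=0x3066A  (3 entries read)
#2 VA=0x140817780 (r,kernel):
  [0] read 0x1F idx=5: raw=0x32007 flags P=1 W=1 U=1 S=0
  [1] read 0x32 idx=4: raw=0x36007 flags P=1 W=1 U=1 S=0
  [2] read 0x36 idx=23: raw=0x37007 flags P=1 W=1 U=1 S=0
  → PA=0x37780  (3 entries read)
#3 VA=0x301A0CC30 (r,user):
  [0] read 0x1F idx=12: raw=0x3B007 flags P=1 W=1 U=1 S=0
  [1] read 0x3B idx=13: raw=0x3C007 flags P=1 W=1 U=1 S=0
  [2] read 0x3C idx=12: raw=0x3E003 flags P=1 W=1 U=0 S=0
  ⇒ fault: PROTECTION_VIOLATION  — 3 lookups
#4 VA=0x261AF12 (r,user):
  [0] read 0x1F idx=0: raw=0x40007 flags P=1 W=1 U=1 S=0
  [1] read 0x40 idx=19: raw=0x43007 flags P=1 W=1 U=1 S=0
  [2] read 0x43 idx=26: raw=0x44007 flags P=1 W=1 U=1 S=0
  → PA=0x44F12  (3 entries read)

Access #4 fault: NONE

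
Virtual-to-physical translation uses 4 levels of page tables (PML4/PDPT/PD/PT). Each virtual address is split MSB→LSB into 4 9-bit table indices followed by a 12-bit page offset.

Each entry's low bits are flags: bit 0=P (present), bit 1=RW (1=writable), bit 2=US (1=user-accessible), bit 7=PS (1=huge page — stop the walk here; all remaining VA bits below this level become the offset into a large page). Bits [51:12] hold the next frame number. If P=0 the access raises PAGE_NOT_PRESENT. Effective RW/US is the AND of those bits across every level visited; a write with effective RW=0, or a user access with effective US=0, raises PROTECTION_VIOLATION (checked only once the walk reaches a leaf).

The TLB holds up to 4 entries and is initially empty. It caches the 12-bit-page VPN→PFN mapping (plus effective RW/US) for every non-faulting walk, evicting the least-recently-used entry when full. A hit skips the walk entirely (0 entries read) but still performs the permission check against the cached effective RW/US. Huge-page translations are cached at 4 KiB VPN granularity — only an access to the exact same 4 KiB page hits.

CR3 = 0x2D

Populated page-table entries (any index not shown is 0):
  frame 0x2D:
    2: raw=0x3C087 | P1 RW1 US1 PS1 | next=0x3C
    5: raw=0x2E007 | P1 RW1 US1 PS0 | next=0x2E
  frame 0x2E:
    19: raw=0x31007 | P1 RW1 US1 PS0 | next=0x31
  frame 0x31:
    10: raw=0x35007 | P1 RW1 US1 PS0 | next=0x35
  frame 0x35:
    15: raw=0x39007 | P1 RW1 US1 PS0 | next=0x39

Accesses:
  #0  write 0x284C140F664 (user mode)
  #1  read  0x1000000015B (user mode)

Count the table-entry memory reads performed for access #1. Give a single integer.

Trace:
#0 VA=0x284C140F664 (w,user):
  L0 @0x2D[5] → 0x2E007  P=1,RW=1,US=1,PS=0
  L1 @0x2E[19] → 0x31007  P=1,RW=1,US=1,PS=0
  L2 @0x31[10] → 0x35007  P=1,RW=1,US=1,PS=0
  L3 @0x35[15] → 0x39007  P=1,RW=1,US=1,PS=0
  ✓ 0x39664  — 4 lookups
#1 VA=0x1000000015B (r,user):
  L0 @0x2D[2] → 0x3C087  P=1,RW=1,US=1,PS=1
  ✓ 0x3C15B (huge @L0)  — 1 lookups

Entries read for #1: 1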